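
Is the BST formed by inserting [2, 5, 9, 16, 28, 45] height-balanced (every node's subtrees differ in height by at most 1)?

Tree (level-order array): [2, None, 5, None, 9, None, 16, None, 28, None, 45]
Definition: a tree is height-balanced if, at every node, |h(left) - h(right)| <= 1 (empty subtree has height -1).
Bottom-up per-node check:
  node 45: h_left=-1, h_right=-1, diff=0 [OK], height=0
  node 28: h_left=-1, h_right=0, diff=1 [OK], height=1
  node 16: h_left=-1, h_right=1, diff=2 [FAIL (|-1-1|=2 > 1)], height=2
  node 9: h_left=-1, h_right=2, diff=3 [FAIL (|-1-2|=3 > 1)], height=3
  node 5: h_left=-1, h_right=3, diff=4 [FAIL (|-1-3|=4 > 1)], height=4
  node 2: h_left=-1, h_right=4, diff=5 [FAIL (|-1-4|=5 > 1)], height=5
Node 16 violates the condition: |-1 - 1| = 2 > 1.
Result: Not balanced


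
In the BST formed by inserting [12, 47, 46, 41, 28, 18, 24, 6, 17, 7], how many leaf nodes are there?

Tree built from: [12, 47, 46, 41, 28, 18, 24, 6, 17, 7]
Tree (level-order array): [12, 6, 47, None, 7, 46, None, None, None, 41, None, 28, None, 18, None, 17, 24]
Rule: A leaf has 0 children.
Per-node child counts:
  node 12: 2 child(ren)
  node 6: 1 child(ren)
  node 7: 0 child(ren)
  node 47: 1 child(ren)
  node 46: 1 child(ren)
  node 41: 1 child(ren)
  node 28: 1 child(ren)
  node 18: 2 child(ren)
  node 17: 0 child(ren)
  node 24: 0 child(ren)
Matching nodes: [7, 17, 24]
Count of leaf nodes: 3


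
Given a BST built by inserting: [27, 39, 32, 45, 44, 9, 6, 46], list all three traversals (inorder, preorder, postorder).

Tree insertion order: [27, 39, 32, 45, 44, 9, 6, 46]
Tree (level-order array): [27, 9, 39, 6, None, 32, 45, None, None, None, None, 44, 46]
Inorder (L, root, R): [6, 9, 27, 32, 39, 44, 45, 46]
Preorder (root, L, R): [27, 9, 6, 39, 32, 45, 44, 46]
Postorder (L, R, root): [6, 9, 32, 44, 46, 45, 39, 27]


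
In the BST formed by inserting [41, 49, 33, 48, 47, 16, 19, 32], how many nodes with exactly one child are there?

Tree built from: [41, 49, 33, 48, 47, 16, 19, 32]
Tree (level-order array): [41, 33, 49, 16, None, 48, None, None, 19, 47, None, None, 32]
Rule: These are nodes with exactly 1 non-null child.
Per-node child counts:
  node 41: 2 child(ren)
  node 33: 1 child(ren)
  node 16: 1 child(ren)
  node 19: 1 child(ren)
  node 32: 0 child(ren)
  node 49: 1 child(ren)
  node 48: 1 child(ren)
  node 47: 0 child(ren)
Matching nodes: [33, 16, 19, 49, 48]
Count of nodes with exactly one child: 5


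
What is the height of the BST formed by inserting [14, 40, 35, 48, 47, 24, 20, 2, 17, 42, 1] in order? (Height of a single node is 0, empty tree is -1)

Insertion order: [14, 40, 35, 48, 47, 24, 20, 2, 17, 42, 1]
Tree (level-order array): [14, 2, 40, 1, None, 35, 48, None, None, 24, None, 47, None, 20, None, 42, None, 17]
Compute height bottom-up (empty subtree = -1):
  height(1) = 1 + max(-1, -1) = 0
  height(2) = 1 + max(0, -1) = 1
  height(17) = 1 + max(-1, -1) = 0
  height(20) = 1 + max(0, -1) = 1
  height(24) = 1 + max(1, -1) = 2
  height(35) = 1 + max(2, -1) = 3
  height(42) = 1 + max(-1, -1) = 0
  height(47) = 1 + max(0, -1) = 1
  height(48) = 1 + max(1, -1) = 2
  height(40) = 1 + max(3, 2) = 4
  height(14) = 1 + max(1, 4) = 5
Height = 5


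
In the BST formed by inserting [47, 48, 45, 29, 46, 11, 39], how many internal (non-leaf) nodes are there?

Tree built from: [47, 48, 45, 29, 46, 11, 39]
Tree (level-order array): [47, 45, 48, 29, 46, None, None, 11, 39]
Rule: An internal node has at least one child.
Per-node child counts:
  node 47: 2 child(ren)
  node 45: 2 child(ren)
  node 29: 2 child(ren)
  node 11: 0 child(ren)
  node 39: 0 child(ren)
  node 46: 0 child(ren)
  node 48: 0 child(ren)
Matching nodes: [47, 45, 29]
Count of internal (non-leaf) nodes: 3


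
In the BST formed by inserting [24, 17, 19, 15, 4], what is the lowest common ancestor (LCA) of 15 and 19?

Tree insertion order: [24, 17, 19, 15, 4]
Tree (level-order array): [24, 17, None, 15, 19, 4]
In a BST, the LCA of p=15, q=19 is the first node v on the
root-to-leaf path with p <= v <= q (go left if both < v, right if both > v).
Walk from root:
  at 24: both 15 and 19 < 24, go left
  at 17: 15 <= 17 <= 19, this is the LCA
LCA = 17


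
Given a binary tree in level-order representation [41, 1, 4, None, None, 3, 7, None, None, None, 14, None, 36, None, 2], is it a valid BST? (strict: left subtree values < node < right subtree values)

Level-order array: [41, 1, 4, None, None, 3, 7, None, None, None, 14, None, 36, None, 2]
Validate using subtree bounds (lo, hi): at each node, require lo < value < hi,
then recurse left with hi=value and right with lo=value.
Preorder trace (stopping at first violation):
  at node 41 with bounds (-inf, +inf): OK
  at node 1 with bounds (-inf, 41): OK
  at node 4 with bounds (41, +inf): VIOLATION
Node 4 violates its bound: not (41 < 4 < +inf).
Result: Not a valid BST


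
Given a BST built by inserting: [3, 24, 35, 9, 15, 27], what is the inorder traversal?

Tree insertion order: [3, 24, 35, 9, 15, 27]
Tree (level-order array): [3, None, 24, 9, 35, None, 15, 27]
Inorder traversal: [3, 9, 15, 24, 27, 35]


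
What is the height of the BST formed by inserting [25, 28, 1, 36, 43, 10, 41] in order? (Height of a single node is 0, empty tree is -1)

Insertion order: [25, 28, 1, 36, 43, 10, 41]
Tree (level-order array): [25, 1, 28, None, 10, None, 36, None, None, None, 43, 41]
Compute height bottom-up (empty subtree = -1):
  height(10) = 1 + max(-1, -1) = 0
  height(1) = 1 + max(-1, 0) = 1
  height(41) = 1 + max(-1, -1) = 0
  height(43) = 1 + max(0, -1) = 1
  height(36) = 1 + max(-1, 1) = 2
  height(28) = 1 + max(-1, 2) = 3
  height(25) = 1 + max(1, 3) = 4
Height = 4


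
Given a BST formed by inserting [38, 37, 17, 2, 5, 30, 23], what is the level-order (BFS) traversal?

Tree insertion order: [38, 37, 17, 2, 5, 30, 23]
Tree (level-order array): [38, 37, None, 17, None, 2, 30, None, 5, 23]
BFS from the root, enqueuing left then right child of each popped node:
  queue [38] -> pop 38, enqueue [37], visited so far: [38]
  queue [37] -> pop 37, enqueue [17], visited so far: [38, 37]
  queue [17] -> pop 17, enqueue [2, 30], visited so far: [38, 37, 17]
  queue [2, 30] -> pop 2, enqueue [5], visited so far: [38, 37, 17, 2]
  queue [30, 5] -> pop 30, enqueue [23], visited so far: [38, 37, 17, 2, 30]
  queue [5, 23] -> pop 5, enqueue [none], visited so far: [38, 37, 17, 2, 30, 5]
  queue [23] -> pop 23, enqueue [none], visited so far: [38, 37, 17, 2, 30, 5, 23]
Result: [38, 37, 17, 2, 30, 5, 23]


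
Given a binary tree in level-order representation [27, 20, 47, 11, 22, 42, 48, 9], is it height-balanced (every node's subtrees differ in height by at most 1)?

Tree (level-order array): [27, 20, 47, 11, 22, 42, 48, 9]
Definition: a tree is height-balanced if, at every node, |h(left) - h(right)| <= 1 (empty subtree has height -1).
Bottom-up per-node check:
  node 9: h_left=-1, h_right=-1, diff=0 [OK], height=0
  node 11: h_left=0, h_right=-1, diff=1 [OK], height=1
  node 22: h_left=-1, h_right=-1, diff=0 [OK], height=0
  node 20: h_left=1, h_right=0, diff=1 [OK], height=2
  node 42: h_left=-1, h_right=-1, diff=0 [OK], height=0
  node 48: h_left=-1, h_right=-1, diff=0 [OK], height=0
  node 47: h_left=0, h_right=0, diff=0 [OK], height=1
  node 27: h_left=2, h_right=1, diff=1 [OK], height=3
All nodes satisfy the balance condition.
Result: Balanced


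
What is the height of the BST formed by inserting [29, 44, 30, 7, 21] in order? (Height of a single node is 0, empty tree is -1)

Insertion order: [29, 44, 30, 7, 21]
Tree (level-order array): [29, 7, 44, None, 21, 30]
Compute height bottom-up (empty subtree = -1):
  height(21) = 1 + max(-1, -1) = 0
  height(7) = 1 + max(-1, 0) = 1
  height(30) = 1 + max(-1, -1) = 0
  height(44) = 1 + max(0, -1) = 1
  height(29) = 1 + max(1, 1) = 2
Height = 2


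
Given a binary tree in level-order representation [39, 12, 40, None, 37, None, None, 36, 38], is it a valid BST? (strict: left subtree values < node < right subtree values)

Level-order array: [39, 12, 40, None, 37, None, None, 36, 38]
Validate using subtree bounds (lo, hi): at each node, require lo < value < hi,
then recurse left with hi=value and right with lo=value.
Preorder trace (stopping at first violation):
  at node 39 with bounds (-inf, +inf): OK
  at node 12 with bounds (-inf, 39): OK
  at node 37 with bounds (12, 39): OK
  at node 36 with bounds (12, 37): OK
  at node 38 with bounds (37, 39): OK
  at node 40 with bounds (39, +inf): OK
No violation found at any node.
Result: Valid BST


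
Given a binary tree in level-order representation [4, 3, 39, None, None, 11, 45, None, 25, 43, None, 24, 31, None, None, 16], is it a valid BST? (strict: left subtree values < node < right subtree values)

Level-order array: [4, 3, 39, None, None, 11, 45, None, 25, 43, None, 24, 31, None, None, 16]
Validate using subtree bounds (lo, hi): at each node, require lo < value < hi,
then recurse left with hi=value and right with lo=value.
Preorder trace (stopping at first violation):
  at node 4 with bounds (-inf, +inf): OK
  at node 3 with bounds (-inf, 4): OK
  at node 39 with bounds (4, +inf): OK
  at node 11 with bounds (4, 39): OK
  at node 25 with bounds (11, 39): OK
  at node 24 with bounds (11, 25): OK
  at node 16 with bounds (11, 24): OK
  at node 31 with bounds (25, 39): OK
  at node 45 with bounds (39, +inf): OK
  at node 43 with bounds (39, 45): OK
No violation found at any node.
Result: Valid BST


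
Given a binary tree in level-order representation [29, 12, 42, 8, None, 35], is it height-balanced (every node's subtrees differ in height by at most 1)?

Tree (level-order array): [29, 12, 42, 8, None, 35]
Definition: a tree is height-balanced if, at every node, |h(left) - h(right)| <= 1 (empty subtree has height -1).
Bottom-up per-node check:
  node 8: h_left=-1, h_right=-1, diff=0 [OK], height=0
  node 12: h_left=0, h_right=-1, diff=1 [OK], height=1
  node 35: h_left=-1, h_right=-1, diff=0 [OK], height=0
  node 42: h_left=0, h_right=-1, diff=1 [OK], height=1
  node 29: h_left=1, h_right=1, diff=0 [OK], height=2
All nodes satisfy the balance condition.
Result: Balanced


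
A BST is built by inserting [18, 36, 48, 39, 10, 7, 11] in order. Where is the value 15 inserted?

Starting tree (level order): [18, 10, 36, 7, 11, None, 48, None, None, None, None, 39]
Insertion path: 18 -> 10 -> 11
Result: insert 15 as right child of 11
Final tree (level order): [18, 10, 36, 7, 11, None, 48, None, None, None, 15, 39]


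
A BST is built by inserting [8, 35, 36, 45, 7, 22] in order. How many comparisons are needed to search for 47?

Search path for 47: 8 -> 35 -> 36 -> 45
Found: False
Comparisons: 4


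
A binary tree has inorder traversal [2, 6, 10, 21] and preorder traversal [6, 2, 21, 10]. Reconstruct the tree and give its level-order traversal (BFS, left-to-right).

Inorder:  [2, 6, 10, 21]
Preorder: [6, 2, 21, 10]
Algorithm: preorder visits root first, so consume preorder in order;
for each root, split the current inorder slice at that value into
left-subtree inorder and right-subtree inorder, then recurse.
Recursive splits:
  root=6; inorder splits into left=[2], right=[10, 21]
  root=2; inorder splits into left=[], right=[]
  root=21; inorder splits into left=[10], right=[]
  root=10; inorder splits into left=[], right=[]
Reconstructed level-order: [6, 2, 21, 10]


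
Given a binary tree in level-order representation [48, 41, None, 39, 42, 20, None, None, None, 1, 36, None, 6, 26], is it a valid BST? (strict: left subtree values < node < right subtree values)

Level-order array: [48, 41, None, 39, 42, 20, None, None, None, 1, 36, None, 6, 26]
Validate using subtree bounds (lo, hi): at each node, require lo < value < hi,
then recurse left with hi=value and right with lo=value.
Preorder trace (stopping at first violation):
  at node 48 with bounds (-inf, +inf): OK
  at node 41 with bounds (-inf, 48): OK
  at node 39 with bounds (-inf, 41): OK
  at node 20 with bounds (-inf, 39): OK
  at node 1 with bounds (-inf, 20): OK
  at node 6 with bounds (1, 20): OK
  at node 36 with bounds (20, 39): OK
  at node 26 with bounds (20, 36): OK
  at node 42 with bounds (41, 48): OK
No violation found at any node.
Result: Valid BST


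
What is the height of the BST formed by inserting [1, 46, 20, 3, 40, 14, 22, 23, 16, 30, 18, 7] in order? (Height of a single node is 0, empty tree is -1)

Insertion order: [1, 46, 20, 3, 40, 14, 22, 23, 16, 30, 18, 7]
Tree (level-order array): [1, None, 46, 20, None, 3, 40, None, 14, 22, None, 7, 16, None, 23, None, None, None, 18, None, 30]
Compute height bottom-up (empty subtree = -1):
  height(7) = 1 + max(-1, -1) = 0
  height(18) = 1 + max(-1, -1) = 0
  height(16) = 1 + max(-1, 0) = 1
  height(14) = 1 + max(0, 1) = 2
  height(3) = 1 + max(-1, 2) = 3
  height(30) = 1 + max(-1, -1) = 0
  height(23) = 1 + max(-1, 0) = 1
  height(22) = 1 + max(-1, 1) = 2
  height(40) = 1 + max(2, -1) = 3
  height(20) = 1 + max(3, 3) = 4
  height(46) = 1 + max(4, -1) = 5
  height(1) = 1 + max(-1, 5) = 6
Height = 6


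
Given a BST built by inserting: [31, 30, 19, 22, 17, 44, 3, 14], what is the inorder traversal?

Tree insertion order: [31, 30, 19, 22, 17, 44, 3, 14]
Tree (level-order array): [31, 30, 44, 19, None, None, None, 17, 22, 3, None, None, None, None, 14]
Inorder traversal: [3, 14, 17, 19, 22, 30, 31, 44]


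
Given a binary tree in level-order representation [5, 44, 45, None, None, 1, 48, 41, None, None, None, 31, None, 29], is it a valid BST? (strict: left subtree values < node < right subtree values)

Level-order array: [5, 44, 45, None, None, 1, 48, 41, None, None, None, 31, None, 29]
Validate using subtree bounds (lo, hi): at each node, require lo < value < hi,
then recurse left with hi=value and right with lo=value.
Preorder trace (stopping at first violation):
  at node 5 with bounds (-inf, +inf): OK
  at node 44 with bounds (-inf, 5): VIOLATION
Node 44 violates its bound: not (-inf < 44 < 5).
Result: Not a valid BST


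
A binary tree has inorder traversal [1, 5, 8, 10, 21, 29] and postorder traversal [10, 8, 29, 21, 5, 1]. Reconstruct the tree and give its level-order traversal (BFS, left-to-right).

Inorder:   [1, 5, 8, 10, 21, 29]
Postorder: [10, 8, 29, 21, 5, 1]
Algorithm: postorder visits root last, so walk postorder right-to-left;
each value is the root of the current inorder slice — split it at that
value, recurse on the right subtree first, then the left.
Recursive splits:
  root=1; inorder splits into left=[], right=[5, 8, 10, 21, 29]
  root=5; inorder splits into left=[], right=[8, 10, 21, 29]
  root=21; inorder splits into left=[8, 10], right=[29]
  root=29; inorder splits into left=[], right=[]
  root=8; inorder splits into left=[], right=[10]
  root=10; inorder splits into left=[], right=[]
Reconstructed level-order: [1, 5, 21, 8, 29, 10]


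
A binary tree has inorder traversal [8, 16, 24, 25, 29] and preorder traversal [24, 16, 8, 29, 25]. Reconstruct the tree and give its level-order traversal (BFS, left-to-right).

Inorder:  [8, 16, 24, 25, 29]
Preorder: [24, 16, 8, 29, 25]
Algorithm: preorder visits root first, so consume preorder in order;
for each root, split the current inorder slice at that value into
left-subtree inorder and right-subtree inorder, then recurse.
Recursive splits:
  root=24; inorder splits into left=[8, 16], right=[25, 29]
  root=16; inorder splits into left=[8], right=[]
  root=8; inorder splits into left=[], right=[]
  root=29; inorder splits into left=[25], right=[]
  root=25; inorder splits into left=[], right=[]
Reconstructed level-order: [24, 16, 29, 8, 25]


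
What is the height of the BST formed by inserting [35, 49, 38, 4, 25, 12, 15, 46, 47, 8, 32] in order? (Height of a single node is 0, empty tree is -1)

Insertion order: [35, 49, 38, 4, 25, 12, 15, 46, 47, 8, 32]
Tree (level-order array): [35, 4, 49, None, 25, 38, None, 12, 32, None, 46, 8, 15, None, None, None, 47]
Compute height bottom-up (empty subtree = -1):
  height(8) = 1 + max(-1, -1) = 0
  height(15) = 1 + max(-1, -1) = 0
  height(12) = 1 + max(0, 0) = 1
  height(32) = 1 + max(-1, -1) = 0
  height(25) = 1 + max(1, 0) = 2
  height(4) = 1 + max(-1, 2) = 3
  height(47) = 1 + max(-1, -1) = 0
  height(46) = 1 + max(-1, 0) = 1
  height(38) = 1 + max(-1, 1) = 2
  height(49) = 1 + max(2, -1) = 3
  height(35) = 1 + max(3, 3) = 4
Height = 4


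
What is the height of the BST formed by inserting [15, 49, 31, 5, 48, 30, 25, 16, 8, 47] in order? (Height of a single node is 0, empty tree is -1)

Insertion order: [15, 49, 31, 5, 48, 30, 25, 16, 8, 47]
Tree (level-order array): [15, 5, 49, None, 8, 31, None, None, None, 30, 48, 25, None, 47, None, 16]
Compute height bottom-up (empty subtree = -1):
  height(8) = 1 + max(-1, -1) = 0
  height(5) = 1 + max(-1, 0) = 1
  height(16) = 1 + max(-1, -1) = 0
  height(25) = 1 + max(0, -1) = 1
  height(30) = 1 + max(1, -1) = 2
  height(47) = 1 + max(-1, -1) = 0
  height(48) = 1 + max(0, -1) = 1
  height(31) = 1 + max(2, 1) = 3
  height(49) = 1 + max(3, -1) = 4
  height(15) = 1 + max(1, 4) = 5
Height = 5


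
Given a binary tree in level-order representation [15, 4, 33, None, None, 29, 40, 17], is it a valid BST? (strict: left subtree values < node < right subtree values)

Level-order array: [15, 4, 33, None, None, 29, 40, 17]
Validate using subtree bounds (lo, hi): at each node, require lo < value < hi,
then recurse left with hi=value and right with lo=value.
Preorder trace (stopping at first violation):
  at node 15 with bounds (-inf, +inf): OK
  at node 4 with bounds (-inf, 15): OK
  at node 33 with bounds (15, +inf): OK
  at node 29 with bounds (15, 33): OK
  at node 17 with bounds (15, 29): OK
  at node 40 with bounds (33, +inf): OK
No violation found at any node.
Result: Valid BST


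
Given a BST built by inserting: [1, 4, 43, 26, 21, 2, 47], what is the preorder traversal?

Tree insertion order: [1, 4, 43, 26, 21, 2, 47]
Tree (level-order array): [1, None, 4, 2, 43, None, None, 26, 47, 21]
Preorder traversal: [1, 4, 2, 43, 26, 21, 47]


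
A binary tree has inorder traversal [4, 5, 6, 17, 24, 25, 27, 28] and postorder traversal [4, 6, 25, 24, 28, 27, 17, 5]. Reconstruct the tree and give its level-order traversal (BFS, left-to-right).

Inorder:   [4, 5, 6, 17, 24, 25, 27, 28]
Postorder: [4, 6, 25, 24, 28, 27, 17, 5]
Algorithm: postorder visits root last, so walk postorder right-to-left;
each value is the root of the current inorder slice — split it at that
value, recurse on the right subtree first, then the left.
Recursive splits:
  root=5; inorder splits into left=[4], right=[6, 17, 24, 25, 27, 28]
  root=17; inorder splits into left=[6], right=[24, 25, 27, 28]
  root=27; inorder splits into left=[24, 25], right=[28]
  root=28; inorder splits into left=[], right=[]
  root=24; inorder splits into left=[], right=[25]
  root=25; inorder splits into left=[], right=[]
  root=6; inorder splits into left=[], right=[]
  root=4; inorder splits into left=[], right=[]
Reconstructed level-order: [5, 4, 17, 6, 27, 24, 28, 25]


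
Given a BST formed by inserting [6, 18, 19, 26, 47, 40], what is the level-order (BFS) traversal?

Tree insertion order: [6, 18, 19, 26, 47, 40]
Tree (level-order array): [6, None, 18, None, 19, None, 26, None, 47, 40]
BFS from the root, enqueuing left then right child of each popped node:
  queue [6] -> pop 6, enqueue [18], visited so far: [6]
  queue [18] -> pop 18, enqueue [19], visited so far: [6, 18]
  queue [19] -> pop 19, enqueue [26], visited so far: [6, 18, 19]
  queue [26] -> pop 26, enqueue [47], visited so far: [6, 18, 19, 26]
  queue [47] -> pop 47, enqueue [40], visited so far: [6, 18, 19, 26, 47]
  queue [40] -> pop 40, enqueue [none], visited so far: [6, 18, 19, 26, 47, 40]
Result: [6, 18, 19, 26, 47, 40]


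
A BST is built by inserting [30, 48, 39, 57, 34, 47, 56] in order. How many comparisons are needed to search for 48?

Search path for 48: 30 -> 48
Found: True
Comparisons: 2


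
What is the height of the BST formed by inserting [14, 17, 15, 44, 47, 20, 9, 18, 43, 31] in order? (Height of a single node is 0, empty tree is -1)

Insertion order: [14, 17, 15, 44, 47, 20, 9, 18, 43, 31]
Tree (level-order array): [14, 9, 17, None, None, 15, 44, None, None, 20, 47, 18, 43, None, None, None, None, 31]
Compute height bottom-up (empty subtree = -1):
  height(9) = 1 + max(-1, -1) = 0
  height(15) = 1 + max(-1, -1) = 0
  height(18) = 1 + max(-1, -1) = 0
  height(31) = 1 + max(-1, -1) = 0
  height(43) = 1 + max(0, -1) = 1
  height(20) = 1 + max(0, 1) = 2
  height(47) = 1 + max(-1, -1) = 0
  height(44) = 1 + max(2, 0) = 3
  height(17) = 1 + max(0, 3) = 4
  height(14) = 1 + max(0, 4) = 5
Height = 5


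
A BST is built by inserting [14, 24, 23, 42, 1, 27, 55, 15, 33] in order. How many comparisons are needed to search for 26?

Search path for 26: 14 -> 24 -> 42 -> 27
Found: False
Comparisons: 4


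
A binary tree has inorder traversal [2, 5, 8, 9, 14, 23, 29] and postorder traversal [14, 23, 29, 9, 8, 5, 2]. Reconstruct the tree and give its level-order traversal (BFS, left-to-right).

Inorder:   [2, 5, 8, 9, 14, 23, 29]
Postorder: [14, 23, 29, 9, 8, 5, 2]
Algorithm: postorder visits root last, so walk postorder right-to-left;
each value is the root of the current inorder slice — split it at that
value, recurse on the right subtree first, then the left.
Recursive splits:
  root=2; inorder splits into left=[], right=[5, 8, 9, 14, 23, 29]
  root=5; inorder splits into left=[], right=[8, 9, 14, 23, 29]
  root=8; inorder splits into left=[], right=[9, 14, 23, 29]
  root=9; inorder splits into left=[], right=[14, 23, 29]
  root=29; inorder splits into left=[14, 23], right=[]
  root=23; inorder splits into left=[14], right=[]
  root=14; inorder splits into left=[], right=[]
Reconstructed level-order: [2, 5, 8, 9, 29, 23, 14]


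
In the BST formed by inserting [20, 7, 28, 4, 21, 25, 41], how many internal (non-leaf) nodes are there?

Tree built from: [20, 7, 28, 4, 21, 25, 41]
Tree (level-order array): [20, 7, 28, 4, None, 21, 41, None, None, None, 25]
Rule: An internal node has at least one child.
Per-node child counts:
  node 20: 2 child(ren)
  node 7: 1 child(ren)
  node 4: 0 child(ren)
  node 28: 2 child(ren)
  node 21: 1 child(ren)
  node 25: 0 child(ren)
  node 41: 0 child(ren)
Matching nodes: [20, 7, 28, 21]
Count of internal (non-leaf) nodes: 4


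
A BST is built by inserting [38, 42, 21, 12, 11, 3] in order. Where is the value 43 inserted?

Starting tree (level order): [38, 21, 42, 12, None, None, None, 11, None, 3]
Insertion path: 38 -> 42
Result: insert 43 as right child of 42
Final tree (level order): [38, 21, 42, 12, None, None, 43, 11, None, None, None, 3]


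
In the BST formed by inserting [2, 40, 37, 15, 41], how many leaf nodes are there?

Tree built from: [2, 40, 37, 15, 41]
Tree (level-order array): [2, None, 40, 37, 41, 15]
Rule: A leaf has 0 children.
Per-node child counts:
  node 2: 1 child(ren)
  node 40: 2 child(ren)
  node 37: 1 child(ren)
  node 15: 0 child(ren)
  node 41: 0 child(ren)
Matching nodes: [15, 41]
Count of leaf nodes: 2


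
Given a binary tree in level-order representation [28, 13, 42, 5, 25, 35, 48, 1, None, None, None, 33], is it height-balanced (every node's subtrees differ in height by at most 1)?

Tree (level-order array): [28, 13, 42, 5, 25, 35, 48, 1, None, None, None, 33]
Definition: a tree is height-balanced if, at every node, |h(left) - h(right)| <= 1 (empty subtree has height -1).
Bottom-up per-node check:
  node 1: h_left=-1, h_right=-1, diff=0 [OK], height=0
  node 5: h_left=0, h_right=-1, diff=1 [OK], height=1
  node 25: h_left=-1, h_right=-1, diff=0 [OK], height=0
  node 13: h_left=1, h_right=0, diff=1 [OK], height=2
  node 33: h_left=-1, h_right=-1, diff=0 [OK], height=0
  node 35: h_left=0, h_right=-1, diff=1 [OK], height=1
  node 48: h_left=-1, h_right=-1, diff=0 [OK], height=0
  node 42: h_left=1, h_right=0, diff=1 [OK], height=2
  node 28: h_left=2, h_right=2, diff=0 [OK], height=3
All nodes satisfy the balance condition.
Result: Balanced


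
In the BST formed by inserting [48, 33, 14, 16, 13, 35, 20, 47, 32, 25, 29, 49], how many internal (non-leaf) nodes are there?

Tree built from: [48, 33, 14, 16, 13, 35, 20, 47, 32, 25, 29, 49]
Tree (level-order array): [48, 33, 49, 14, 35, None, None, 13, 16, None, 47, None, None, None, 20, None, None, None, 32, 25, None, None, 29]
Rule: An internal node has at least one child.
Per-node child counts:
  node 48: 2 child(ren)
  node 33: 2 child(ren)
  node 14: 2 child(ren)
  node 13: 0 child(ren)
  node 16: 1 child(ren)
  node 20: 1 child(ren)
  node 32: 1 child(ren)
  node 25: 1 child(ren)
  node 29: 0 child(ren)
  node 35: 1 child(ren)
  node 47: 0 child(ren)
  node 49: 0 child(ren)
Matching nodes: [48, 33, 14, 16, 20, 32, 25, 35]
Count of internal (non-leaf) nodes: 8


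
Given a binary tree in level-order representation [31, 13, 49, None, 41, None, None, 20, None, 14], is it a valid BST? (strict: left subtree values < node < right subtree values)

Level-order array: [31, 13, 49, None, 41, None, None, 20, None, 14]
Validate using subtree bounds (lo, hi): at each node, require lo < value < hi,
then recurse left with hi=value and right with lo=value.
Preorder trace (stopping at first violation):
  at node 31 with bounds (-inf, +inf): OK
  at node 13 with bounds (-inf, 31): OK
  at node 41 with bounds (13, 31): VIOLATION
Node 41 violates its bound: not (13 < 41 < 31).
Result: Not a valid BST


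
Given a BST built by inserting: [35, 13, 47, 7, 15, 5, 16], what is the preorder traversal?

Tree insertion order: [35, 13, 47, 7, 15, 5, 16]
Tree (level-order array): [35, 13, 47, 7, 15, None, None, 5, None, None, 16]
Preorder traversal: [35, 13, 7, 5, 15, 16, 47]


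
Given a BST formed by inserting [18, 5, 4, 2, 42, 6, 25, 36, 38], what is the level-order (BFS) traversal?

Tree insertion order: [18, 5, 4, 2, 42, 6, 25, 36, 38]
Tree (level-order array): [18, 5, 42, 4, 6, 25, None, 2, None, None, None, None, 36, None, None, None, 38]
BFS from the root, enqueuing left then right child of each popped node:
  queue [18] -> pop 18, enqueue [5, 42], visited so far: [18]
  queue [5, 42] -> pop 5, enqueue [4, 6], visited so far: [18, 5]
  queue [42, 4, 6] -> pop 42, enqueue [25], visited so far: [18, 5, 42]
  queue [4, 6, 25] -> pop 4, enqueue [2], visited so far: [18, 5, 42, 4]
  queue [6, 25, 2] -> pop 6, enqueue [none], visited so far: [18, 5, 42, 4, 6]
  queue [25, 2] -> pop 25, enqueue [36], visited so far: [18, 5, 42, 4, 6, 25]
  queue [2, 36] -> pop 2, enqueue [none], visited so far: [18, 5, 42, 4, 6, 25, 2]
  queue [36] -> pop 36, enqueue [38], visited so far: [18, 5, 42, 4, 6, 25, 2, 36]
  queue [38] -> pop 38, enqueue [none], visited so far: [18, 5, 42, 4, 6, 25, 2, 36, 38]
Result: [18, 5, 42, 4, 6, 25, 2, 36, 38]


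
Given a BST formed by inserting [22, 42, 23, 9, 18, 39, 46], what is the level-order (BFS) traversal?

Tree insertion order: [22, 42, 23, 9, 18, 39, 46]
Tree (level-order array): [22, 9, 42, None, 18, 23, 46, None, None, None, 39]
BFS from the root, enqueuing left then right child of each popped node:
  queue [22] -> pop 22, enqueue [9, 42], visited so far: [22]
  queue [9, 42] -> pop 9, enqueue [18], visited so far: [22, 9]
  queue [42, 18] -> pop 42, enqueue [23, 46], visited so far: [22, 9, 42]
  queue [18, 23, 46] -> pop 18, enqueue [none], visited so far: [22, 9, 42, 18]
  queue [23, 46] -> pop 23, enqueue [39], visited so far: [22, 9, 42, 18, 23]
  queue [46, 39] -> pop 46, enqueue [none], visited so far: [22, 9, 42, 18, 23, 46]
  queue [39] -> pop 39, enqueue [none], visited so far: [22, 9, 42, 18, 23, 46, 39]
Result: [22, 9, 42, 18, 23, 46, 39]


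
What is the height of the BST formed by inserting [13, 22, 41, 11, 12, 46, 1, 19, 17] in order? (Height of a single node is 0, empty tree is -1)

Insertion order: [13, 22, 41, 11, 12, 46, 1, 19, 17]
Tree (level-order array): [13, 11, 22, 1, 12, 19, 41, None, None, None, None, 17, None, None, 46]
Compute height bottom-up (empty subtree = -1):
  height(1) = 1 + max(-1, -1) = 0
  height(12) = 1 + max(-1, -1) = 0
  height(11) = 1 + max(0, 0) = 1
  height(17) = 1 + max(-1, -1) = 0
  height(19) = 1 + max(0, -1) = 1
  height(46) = 1 + max(-1, -1) = 0
  height(41) = 1 + max(-1, 0) = 1
  height(22) = 1 + max(1, 1) = 2
  height(13) = 1 + max(1, 2) = 3
Height = 3


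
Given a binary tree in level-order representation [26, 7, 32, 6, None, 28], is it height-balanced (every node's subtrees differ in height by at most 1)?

Tree (level-order array): [26, 7, 32, 6, None, 28]
Definition: a tree is height-balanced if, at every node, |h(left) - h(right)| <= 1 (empty subtree has height -1).
Bottom-up per-node check:
  node 6: h_left=-1, h_right=-1, diff=0 [OK], height=0
  node 7: h_left=0, h_right=-1, diff=1 [OK], height=1
  node 28: h_left=-1, h_right=-1, diff=0 [OK], height=0
  node 32: h_left=0, h_right=-1, diff=1 [OK], height=1
  node 26: h_left=1, h_right=1, diff=0 [OK], height=2
All nodes satisfy the balance condition.
Result: Balanced


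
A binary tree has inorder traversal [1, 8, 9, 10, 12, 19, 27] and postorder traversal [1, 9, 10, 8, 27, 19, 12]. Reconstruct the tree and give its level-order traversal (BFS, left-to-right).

Inorder:   [1, 8, 9, 10, 12, 19, 27]
Postorder: [1, 9, 10, 8, 27, 19, 12]
Algorithm: postorder visits root last, so walk postorder right-to-left;
each value is the root of the current inorder slice — split it at that
value, recurse on the right subtree first, then the left.
Recursive splits:
  root=12; inorder splits into left=[1, 8, 9, 10], right=[19, 27]
  root=19; inorder splits into left=[], right=[27]
  root=27; inorder splits into left=[], right=[]
  root=8; inorder splits into left=[1], right=[9, 10]
  root=10; inorder splits into left=[9], right=[]
  root=9; inorder splits into left=[], right=[]
  root=1; inorder splits into left=[], right=[]
Reconstructed level-order: [12, 8, 19, 1, 10, 27, 9]


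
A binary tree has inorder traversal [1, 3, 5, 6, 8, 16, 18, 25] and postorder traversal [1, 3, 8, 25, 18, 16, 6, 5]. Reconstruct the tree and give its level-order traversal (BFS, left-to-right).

Inorder:   [1, 3, 5, 6, 8, 16, 18, 25]
Postorder: [1, 3, 8, 25, 18, 16, 6, 5]
Algorithm: postorder visits root last, so walk postorder right-to-left;
each value is the root of the current inorder slice — split it at that
value, recurse on the right subtree first, then the left.
Recursive splits:
  root=5; inorder splits into left=[1, 3], right=[6, 8, 16, 18, 25]
  root=6; inorder splits into left=[], right=[8, 16, 18, 25]
  root=16; inorder splits into left=[8], right=[18, 25]
  root=18; inorder splits into left=[], right=[25]
  root=25; inorder splits into left=[], right=[]
  root=8; inorder splits into left=[], right=[]
  root=3; inorder splits into left=[1], right=[]
  root=1; inorder splits into left=[], right=[]
Reconstructed level-order: [5, 3, 6, 1, 16, 8, 18, 25]


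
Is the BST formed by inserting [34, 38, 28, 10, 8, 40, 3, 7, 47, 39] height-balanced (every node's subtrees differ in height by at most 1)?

Tree (level-order array): [34, 28, 38, 10, None, None, 40, 8, None, 39, 47, 3, None, None, None, None, None, None, 7]
Definition: a tree is height-balanced if, at every node, |h(left) - h(right)| <= 1 (empty subtree has height -1).
Bottom-up per-node check:
  node 7: h_left=-1, h_right=-1, diff=0 [OK], height=0
  node 3: h_left=-1, h_right=0, diff=1 [OK], height=1
  node 8: h_left=1, h_right=-1, diff=2 [FAIL (|1--1|=2 > 1)], height=2
  node 10: h_left=2, h_right=-1, diff=3 [FAIL (|2--1|=3 > 1)], height=3
  node 28: h_left=3, h_right=-1, diff=4 [FAIL (|3--1|=4 > 1)], height=4
  node 39: h_left=-1, h_right=-1, diff=0 [OK], height=0
  node 47: h_left=-1, h_right=-1, diff=0 [OK], height=0
  node 40: h_left=0, h_right=0, diff=0 [OK], height=1
  node 38: h_left=-1, h_right=1, diff=2 [FAIL (|-1-1|=2 > 1)], height=2
  node 34: h_left=4, h_right=2, diff=2 [FAIL (|4-2|=2 > 1)], height=5
Node 8 violates the condition: |1 - -1| = 2 > 1.
Result: Not balanced


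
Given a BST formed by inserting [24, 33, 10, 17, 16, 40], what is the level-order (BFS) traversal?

Tree insertion order: [24, 33, 10, 17, 16, 40]
Tree (level-order array): [24, 10, 33, None, 17, None, 40, 16]
BFS from the root, enqueuing left then right child of each popped node:
  queue [24] -> pop 24, enqueue [10, 33], visited so far: [24]
  queue [10, 33] -> pop 10, enqueue [17], visited so far: [24, 10]
  queue [33, 17] -> pop 33, enqueue [40], visited so far: [24, 10, 33]
  queue [17, 40] -> pop 17, enqueue [16], visited so far: [24, 10, 33, 17]
  queue [40, 16] -> pop 40, enqueue [none], visited so far: [24, 10, 33, 17, 40]
  queue [16] -> pop 16, enqueue [none], visited so far: [24, 10, 33, 17, 40, 16]
Result: [24, 10, 33, 17, 40, 16]


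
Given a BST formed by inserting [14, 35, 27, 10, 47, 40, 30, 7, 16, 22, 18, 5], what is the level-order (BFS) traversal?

Tree insertion order: [14, 35, 27, 10, 47, 40, 30, 7, 16, 22, 18, 5]
Tree (level-order array): [14, 10, 35, 7, None, 27, 47, 5, None, 16, 30, 40, None, None, None, None, 22, None, None, None, None, 18]
BFS from the root, enqueuing left then right child of each popped node:
  queue [14] -> pop 14, enqueue [10, 35], visited so far: [14]
  queue [10, 35] -> pop 10, enqueue [7], visited so far: [14, 10]
  queue [35, 7] -> pop 35, enqueue [27, 47], visited so far: [14, 10, 35]
  queue [7, 27, 47] -> pop 7, enqueue [5], visited so far: [14, 10, 35, 7]
  queue [27, 47, 5] -> pop 27, enqueue [16, 30], visited so far: [14, 10, 35, 7, 27]
  queue [47, 5, 16, 30] -> pop 47, enqueue [40], visited so far: [14, 10, 35, 7, 27, 47]
  queue [5, 16, 30, 40] -> pop 5, enqueue [none], visited so far: [14, 10, 35, 7, 27, 47, 5]
  queue [16, 30, 40] -> pop 16, enqueue [22], visited so far: [14, 10, 35, 7, 27, 47, 5, 16]
  queue [30, 40, 22] -> pop 30, enqueue [none], visited so far: [14, 10, 35, 7, 27, 47, 5, 16, 30]
  queue [40, 22] -> pop 40, enqueue [none], visited so far: [14, 10, 35, 7, 27, 47, 5, 16, 30, 40]
  queue [22] -> pop 22, enqueue [18], visited so far: [14, 10, 35, 7, 27, 47, 5, 16, 30, 40, 22]
  queue [18] -> pop 18, enqueue [none], visited so far: [14, 10, 35, 7, 27, 47, 5, 16, 30, 40, 22, 18]
Result: [14, 10, 35, 7, 27, 47, 5, 16, 30, 40, 22, 18]


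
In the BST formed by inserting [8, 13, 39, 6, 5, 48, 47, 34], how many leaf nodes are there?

Tree built from: [8, 13, 39, 6, 5, 48, 47, 34]
Tree (level-order array): [8, 6, 13, 5, None, None, 39, None, None, 34, 48, None, None, 47]
Rule: A leaf has 0 children.
Per-node child counts:
  node 8: 2 child(ren)
  node 6: 1 child(ren)
  node 5: 0 child(ren)
  node 13: 1 child(ren)
  node 39: 2 child(ren)
  node 34: 0 child(ren)
  node 48: 1 child(ren)
  node 47: 0 child(ren)
Matching nodes: [5, 34, 47]
Count of leaf nodes: 3


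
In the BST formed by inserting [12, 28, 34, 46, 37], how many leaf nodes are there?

Tree built from: [12, 28, 34, 46, 37]
Tree (level-order array): [12, None, 28, None, 34, None, 46, 37]
Rule: A leaf has 0 children.
Per-node child counts:
  node 12: 1 child(ren)
  node 28: 1 child(ren)
  node 34: 1 child(ren)
  node 46: 1 child(ren)
  node 37: 0 child(ren)
Matching nodes: [37]
Count of leaf nodes: 1


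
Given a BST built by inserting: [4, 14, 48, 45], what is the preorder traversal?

Tree insertion order: [4, 14, 48, 45]
Tree (level-order array): [4, None, 14, None, 48, 45]
Preorder traversal: [4, 14, 48, 45]


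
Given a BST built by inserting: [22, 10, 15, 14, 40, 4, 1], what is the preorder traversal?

Tree insertion order: [22, 10, 15, 14, 40, 4, 1]
Tree (level-order array): [22, 10, 40, 4, 15, None, None, 1, None, 14]
Preorder traversal: [22, 10, 4, 1, 15, 14, 40]


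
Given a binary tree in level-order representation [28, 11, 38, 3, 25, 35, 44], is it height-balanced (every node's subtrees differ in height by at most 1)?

Tree (level-order array): [28, 11, 38, 3, 25, 35, 44]
Definition: a tree is height-balanced if, at every node, |h(left) - h(right)| <= 1 (empty subtree has height -1).
Bottom-up per-node check:
  node 3: h_left=-1, h_right=-1, diff=0 [OK], height=0
  node 25: h_left=-1, h_right=-1, diff=0 [OK], height=0
  node 11: h_left=0, h_right=0, diff=0 [OK], height=1
  node 35: h_left=-1, h_right=-1, diff=0 [OK], height=0
  node 44: h_left=-1, h_right=-1, diff=0 [OK], height=0
  node 38: h_left=0, h_right=0, diff=0 [OK], height=1
  node 28: h_left=1, h_right=1, diff=0 [OK], height=2
All nodes satisfy the balance condition.
Result: Balanced


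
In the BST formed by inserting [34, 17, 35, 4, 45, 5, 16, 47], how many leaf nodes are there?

Tree built from: [34, 17, 35, 4, 45, 5, 16, 47]
Tree (level-order array): [34, 17, 35, 4, None, None, 45, None, 5, None, 47, None, 16]
Rule: A leaf has 0 children.
Per-node child counts:
  node 34: 2 child(ren)
  node 17: 1 child(ren)
  node 4: 1 child(ren)
  node 5: 1 child(ren)
  node 16: 0 child(ren)
  node 35: 1 child(ren)
  node 45: 1 child(ren)
  node 47: 0 child(ren)
Matching nodes: [16, 47]
Count of leaf nodes: 2


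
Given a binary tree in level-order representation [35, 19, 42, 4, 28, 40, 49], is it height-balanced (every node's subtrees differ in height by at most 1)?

Tree (level-order array): [35, 19, 42, 4, 28, 40, 49]
Definition: a tree is height-balanced if, at every node, |h(left) - h(right)| <= 1 (empty subtree has height -1).
Bottom-up per-node check:
  node 4: h_left=-1, h_right=-1, diff=0 [OK], height=0
  node 28: h_left=-1, h_right=-1, diff=0 [OK], height=0
  node 19: h_left=0, h_right=0, diff=0 [OK], height=1
  node 40: h_left=-1, h_right=-1, diff=0 [OK], height=0
  node 49: h_left=-1, h_right=-1, diff=0 [OK], height=0
  node 42: h_left=0, h_right=0, diff=0 [OK], height=1
  node 35: h_left=1, h_right=1, diff=0 [OK], height=2
All nodes satisfy the balance condition.
Result: Balanced


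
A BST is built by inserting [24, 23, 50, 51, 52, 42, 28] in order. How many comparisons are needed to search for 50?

Search path for 50: 24 -> 50
Found: True
Comparisons: 2


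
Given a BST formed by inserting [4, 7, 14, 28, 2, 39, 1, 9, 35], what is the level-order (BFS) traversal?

Tree insertion order: [4, 7, 14, 28, 2, 39, 1, 9, 35]
Tree (level-order array): [4, 2, 7, 1, None, None, 14, None, None, 9, 28, None, None, None, 39, 35]
BFS from the root, enqueuing left then right child of each popped node:
  queue [4] -> pop 4, enqueue [2, 7], visited so far: [4]
  queue [2, 7] -> pop 2, enqueue [1], visited so far: [4, 2]
  queue [7, 1] -> pop 7, enqueue [14], visited so far: [4, 2, 7]
  queue [1, 14] -> pop 1, enqueue [none], visited so far: [4, 2, 7, 1]
  queue [14] -> pop 14, enqueue [9, 28], visited so far: [4, 2, 7, 1, 14]
  queue [9, 28] -> pop 9, enqueue [none], visited so far: [4, 2, 7, 1, 14, 9]
  queue [28] -> pop 28, enqueue [39], visited so far: [4, 2, 7, 1, 14, 9, 28]
  queue [39] -> pop 39, enqueue [35], visited so far: [4, 2, 7, 1, 14, 9, 28, 39]
  queue [35] -> pop 35, enqueue [none], visited so far: [4, 2, 7, 1, 14, 9, 28, 39, 35]
Result: [4, 2, 7, 1, 14, 9, 28, 39, 35]


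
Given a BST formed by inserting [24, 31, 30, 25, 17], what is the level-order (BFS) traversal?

Tree insertion order: [24, 31, 30, 25, 17]
Tree (level-order array): [24, 17, 31, None, None, 30, None, 25]
BFS from the root, enqueuing left then right child of each popped node:
  queue [24] -> pop 24, enqueue [17, 31], visited so far: [24]
  queue [17, 31] -> pop 17, enqueue [none], visited so far: [24, 17]
  queue [31] -> pop 31, enqueue [30], visited so far: [24, 17, 31]
  queue [30] -> pop 30, enqueue [25], visited so far: [24, 17, 31, 30]
  queue [25] -> pop 25, enqueue [none], visited so far: [24, 17, 31, 30, 25]
Result: [24, 17, 31, 30, 25]


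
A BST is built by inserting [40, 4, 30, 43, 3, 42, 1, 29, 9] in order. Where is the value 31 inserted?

Starting tree (level order): [40, 4, 43, 3, 30, 42, None, 1, None, 29, None, None, None, None, None, 9]
Insertion path: 40 -> 4 -> 30
Result: insert 31 as right child of 30
Final tree (level order): [40, 4, 43, 3, 30, 42, None, 1, None, 29, 31, None, None, None, None, 9]


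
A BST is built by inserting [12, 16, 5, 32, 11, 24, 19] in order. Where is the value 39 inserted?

Starting tree (level order): [12, 5, 16, None, 11, None, 32, None, None, 24, None, 19]
Insertion path: 12 -> 16 -> 32
Result: insert 39 as right child of 32
Final tree (level order): [12, 5, 16, None, 11, None, 32, None, None, 24, 39, 19]
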